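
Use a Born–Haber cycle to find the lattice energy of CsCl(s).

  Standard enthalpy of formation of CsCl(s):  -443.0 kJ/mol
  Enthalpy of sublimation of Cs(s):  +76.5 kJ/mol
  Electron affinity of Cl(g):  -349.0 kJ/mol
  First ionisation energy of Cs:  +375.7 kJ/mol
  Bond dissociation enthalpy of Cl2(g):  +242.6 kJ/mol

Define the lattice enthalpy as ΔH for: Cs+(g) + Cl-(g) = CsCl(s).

ΔHf° = 1·ΔHsub + 1·(ΣIE) + 1/2·D(Cl2) + 1·EA + U
-443.0 = 1·(+76.5) + 1·(+375.7) + 1/2·(+242.6) + 1·(-349.0) + U
U = -443.0 − (+224.5) = -667.5 kJ/mol

U = -667.5 kJ/mol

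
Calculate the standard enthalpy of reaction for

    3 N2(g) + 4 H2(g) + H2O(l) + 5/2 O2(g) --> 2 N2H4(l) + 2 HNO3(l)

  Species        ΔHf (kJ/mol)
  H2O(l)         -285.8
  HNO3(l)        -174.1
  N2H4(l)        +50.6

ΔH° = 38.8 kJ/mol

ΔH°rxn = Σ nΔHf°(products) − Σ nΔHf°(reactants).
Products: 2·(+50.6) + 2·(-174.1) = -247.0
Reactants: 3·(+0.0) + 4·(+0.0) + 1·(-285.8) + 5/2·(+0.0) = -285.8
ΔH° = (-247.0) − (-285.8) = 38.8 kJ/mol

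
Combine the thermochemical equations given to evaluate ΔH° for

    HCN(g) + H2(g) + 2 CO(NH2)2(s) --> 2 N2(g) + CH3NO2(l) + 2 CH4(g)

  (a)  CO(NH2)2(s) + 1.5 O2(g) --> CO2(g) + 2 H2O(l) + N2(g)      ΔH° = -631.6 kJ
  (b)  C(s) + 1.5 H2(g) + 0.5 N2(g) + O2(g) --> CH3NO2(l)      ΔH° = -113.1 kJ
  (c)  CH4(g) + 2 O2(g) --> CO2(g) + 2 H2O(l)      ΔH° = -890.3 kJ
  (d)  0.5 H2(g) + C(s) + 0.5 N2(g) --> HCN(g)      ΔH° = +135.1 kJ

(a) × 2 (×2 to match 2 CO(NH2)2(s) in the target): (2)·(-631.6) = -1263.2 kJ
(b) as written (CH3NO2(l) already on the product side): -113.1 kJ
(c) reversed and × 2 (reverse to put CH4(g) on the product side; ×2 to match 2 CH4(g) in the target): (-2)·(-890.3) = +1780.6 kJ
(d) reversed (reverse to put HCN(g) on the reactant side): -135.1 kJ
ΔH° = (-1263.2) + (-113.1) + (+1780.6) + (-135.1) = 269.2 kJ

ΔH° = 269.2 kJ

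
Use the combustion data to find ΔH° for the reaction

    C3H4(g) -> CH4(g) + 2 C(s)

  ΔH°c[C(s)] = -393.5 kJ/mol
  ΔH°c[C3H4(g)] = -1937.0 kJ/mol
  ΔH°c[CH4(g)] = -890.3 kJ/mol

With combustion enthalpies, reactants minus products:
= [1·(-1937.0)] − [1·(-890.3) + 2·(-393.5)]
= -259.7 kJ/mol

ΔH° = -259.7 kJ/mol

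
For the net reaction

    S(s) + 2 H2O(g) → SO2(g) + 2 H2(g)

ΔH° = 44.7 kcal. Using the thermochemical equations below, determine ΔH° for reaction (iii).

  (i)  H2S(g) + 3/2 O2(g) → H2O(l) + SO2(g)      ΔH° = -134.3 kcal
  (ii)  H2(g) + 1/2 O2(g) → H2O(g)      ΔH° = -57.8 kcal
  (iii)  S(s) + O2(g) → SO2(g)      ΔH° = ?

ΔH° = -70.9 kcal

(i): not needed.
(ii) reversed and × 2: (-2)·(-57.8) = +115.6 kcal
(iii) as written: contributes x
+44.7 = (+115.6) + x
x = (+44.7 − (+115.6)) / (1) = -70.9 kcal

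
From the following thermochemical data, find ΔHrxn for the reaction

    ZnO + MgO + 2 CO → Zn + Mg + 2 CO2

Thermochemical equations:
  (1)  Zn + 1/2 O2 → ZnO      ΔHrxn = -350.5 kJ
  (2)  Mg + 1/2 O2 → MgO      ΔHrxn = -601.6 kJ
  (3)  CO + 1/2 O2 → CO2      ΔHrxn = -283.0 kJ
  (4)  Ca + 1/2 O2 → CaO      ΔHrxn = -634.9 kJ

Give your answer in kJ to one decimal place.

(1) reversed (reverse to put ZnO on the reactant side): +350.5 kJ
(2) reversed (MgO must end up as a reactant): +601.6 kJ
(3) × 2 (×2 to match 2 CO in the target): (2)·(-283.0) = -566.0 kJ
(4): not needed (CaO appears nowhere else).
Combining the equations, ΔHrxn = (-1)·(-350.5) + (-1)·(-601.6) + (2)·(-283.0) = 386.1 kJ

ΔHrxn = 386.1 kJ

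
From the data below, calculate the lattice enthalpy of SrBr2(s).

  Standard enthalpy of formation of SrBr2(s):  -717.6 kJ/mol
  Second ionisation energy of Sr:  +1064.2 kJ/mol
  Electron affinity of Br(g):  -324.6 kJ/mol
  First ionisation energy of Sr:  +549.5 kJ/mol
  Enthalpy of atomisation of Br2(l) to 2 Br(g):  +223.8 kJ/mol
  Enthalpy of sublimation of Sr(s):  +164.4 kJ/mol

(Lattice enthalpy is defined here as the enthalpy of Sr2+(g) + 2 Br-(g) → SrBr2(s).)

ΔHf° = 1·ΔHsub + 1·(ΣIE) + 1·D(Br2) + 2·EA + U
-717.6 = 1·(+164.4) + 1·(+1613.7) + 1·(+223.8) + 2·(-324.6) + U
U = -717.6 − (+1352.7) = -2070.3 kJ/mol

U = -2070.3 kJ/mol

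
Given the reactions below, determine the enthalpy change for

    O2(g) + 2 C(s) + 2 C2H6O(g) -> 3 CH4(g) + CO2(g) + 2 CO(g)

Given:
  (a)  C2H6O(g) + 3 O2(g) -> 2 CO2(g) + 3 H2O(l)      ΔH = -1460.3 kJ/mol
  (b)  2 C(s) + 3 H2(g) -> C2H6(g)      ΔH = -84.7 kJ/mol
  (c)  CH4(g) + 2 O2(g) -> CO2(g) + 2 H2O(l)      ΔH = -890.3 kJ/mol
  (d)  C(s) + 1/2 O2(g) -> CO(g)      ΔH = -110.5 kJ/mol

ΔH = -470.7 kJ/mol

(a) × 2: (2)·(-1460.3) = -2920.6 kJ/mol
(b): not needed.
(c) reversed and × 3: (-3)·(-890.3) = +2670.9 kJ/mol
(d) × 2: (2)·(-110.5) = -221.0 kJ/mol
ΔH = (-2920.6) + (+2670.9) + (-221.0) = -470.7 kJ/mol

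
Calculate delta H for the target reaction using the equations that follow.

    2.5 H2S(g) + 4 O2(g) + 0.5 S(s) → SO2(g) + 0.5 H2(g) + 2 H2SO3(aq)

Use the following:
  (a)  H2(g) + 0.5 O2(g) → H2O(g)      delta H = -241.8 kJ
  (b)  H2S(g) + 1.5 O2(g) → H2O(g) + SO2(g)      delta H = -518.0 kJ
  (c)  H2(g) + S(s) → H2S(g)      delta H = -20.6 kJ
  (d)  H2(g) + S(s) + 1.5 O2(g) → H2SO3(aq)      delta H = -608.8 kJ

delta H = -1462.9 kJ

(a) reversed: +241.8 kJ
(b) as written: -518.0 kJ
(c) reversed and × 3/2: (-3/2)·(-20.6) = +30.9 kJ
(d) × 2: (2)·(-608.8) = -1217.6 kJ
Since enthalpy is a state function, delta H = (-1)·(-241.8) + (1)·(-518.0) + (-3/2)·(-20.6) + (2)·(-608.8) = -1462.9 kJ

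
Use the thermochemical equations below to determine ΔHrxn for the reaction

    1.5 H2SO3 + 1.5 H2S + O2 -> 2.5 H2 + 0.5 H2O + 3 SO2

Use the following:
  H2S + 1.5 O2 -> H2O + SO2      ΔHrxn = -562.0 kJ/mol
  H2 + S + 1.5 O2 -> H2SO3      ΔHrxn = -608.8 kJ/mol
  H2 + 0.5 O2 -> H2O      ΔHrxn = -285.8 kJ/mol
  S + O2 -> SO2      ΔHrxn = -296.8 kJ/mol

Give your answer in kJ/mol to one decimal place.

ΔHrxn = -89.2 kJ/mol

equation 1 × 3/2 (scale by 3/2 for the 3/2 H2S): (3/2)·(-562.0) = -843.0 kJ/mol
equation 2 reversed and × 3/2 (H2SO3 must end up as a reactant; scale by 3/2 for the 3/2 H2SO3): (-3/2)·(-608.8) = +913.2 kJ/mol
equation 3 reversed: +285.8 kJ/mol
equation 4 × 3/2: (3/2)·(-296.8) = -445.2 kJ/mol
By Hess's law, ΔHrxn = (3/2)·(-562.0) + (-3/2)·(-608.8) + (-1)·(-285.8) + (3/2)·(-296.8) = -89.2 kJ/mol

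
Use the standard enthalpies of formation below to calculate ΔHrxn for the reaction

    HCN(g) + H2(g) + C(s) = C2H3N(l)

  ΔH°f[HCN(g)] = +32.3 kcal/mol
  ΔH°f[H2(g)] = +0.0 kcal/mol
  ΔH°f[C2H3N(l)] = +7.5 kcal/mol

Products: 1·(+7.5) = +7.5
Reactants: 1·(+32.3) + 1·(+0.0) + 1·(+0.0) = +32.3
ΔHrxn = (+7.5) − (+32.3) = -24.8 kcal/mol

ΔHrxn = -24.8 kcal/mol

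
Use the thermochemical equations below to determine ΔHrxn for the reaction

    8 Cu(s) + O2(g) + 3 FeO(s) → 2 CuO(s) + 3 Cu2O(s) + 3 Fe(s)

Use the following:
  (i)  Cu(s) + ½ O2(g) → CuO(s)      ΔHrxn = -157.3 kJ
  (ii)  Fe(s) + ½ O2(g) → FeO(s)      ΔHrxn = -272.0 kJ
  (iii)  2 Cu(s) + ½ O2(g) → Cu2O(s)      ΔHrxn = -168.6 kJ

(i) × 2: (2)·(-157.3) = -314.6 kJ
(ii) reversed and × 3: (-3)·(-272.0) = +816.0 kJ
(iii) × 3: (3)·(-168.6) = -505.8 kJ
Summing the manipulated equations, ΔHrxn = (-314.6) + (+816.0) + (-505.8) = -4.4 kJ

ΔHrxn = -4.4 kJ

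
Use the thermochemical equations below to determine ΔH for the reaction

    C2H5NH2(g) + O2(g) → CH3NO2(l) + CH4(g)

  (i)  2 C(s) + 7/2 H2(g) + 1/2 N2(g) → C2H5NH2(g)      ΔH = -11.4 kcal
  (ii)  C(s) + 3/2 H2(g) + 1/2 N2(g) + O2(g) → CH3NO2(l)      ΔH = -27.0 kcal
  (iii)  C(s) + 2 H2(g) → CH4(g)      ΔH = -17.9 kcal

ΔH = -33.5 kcal

(i) reversed (reverse to put C2H5NH2(g) on the reactant side): +11.4 kcal
(ii) as written (CH3NO2(l) already on the product side): -27.0 kcal
(iii) as written (CH4(g) already on the product side): -17.9 kcal
By Hess's law, ΔH = (+11.4) + (-27.0) + (-17.9) = -33.5 kcal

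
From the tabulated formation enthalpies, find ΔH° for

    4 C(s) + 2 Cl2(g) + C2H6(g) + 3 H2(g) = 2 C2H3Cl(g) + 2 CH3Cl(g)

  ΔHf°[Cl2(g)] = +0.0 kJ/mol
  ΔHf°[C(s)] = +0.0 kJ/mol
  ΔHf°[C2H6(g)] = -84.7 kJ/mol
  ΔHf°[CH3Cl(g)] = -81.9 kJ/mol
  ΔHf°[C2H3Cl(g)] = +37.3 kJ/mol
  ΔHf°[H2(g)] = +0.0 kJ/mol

ΔH° = -4.5 kJ/mol

Products: 2·(+37.3) + 2·(-81.9) = -89.2
Reactants: 4·(+0.0) + 2·(+0.0) + 1·(-84.7) + 3·(+0.0) = -84.7
ΔH° = (-89.2) − (-84.7) = -4.5 kJ/mol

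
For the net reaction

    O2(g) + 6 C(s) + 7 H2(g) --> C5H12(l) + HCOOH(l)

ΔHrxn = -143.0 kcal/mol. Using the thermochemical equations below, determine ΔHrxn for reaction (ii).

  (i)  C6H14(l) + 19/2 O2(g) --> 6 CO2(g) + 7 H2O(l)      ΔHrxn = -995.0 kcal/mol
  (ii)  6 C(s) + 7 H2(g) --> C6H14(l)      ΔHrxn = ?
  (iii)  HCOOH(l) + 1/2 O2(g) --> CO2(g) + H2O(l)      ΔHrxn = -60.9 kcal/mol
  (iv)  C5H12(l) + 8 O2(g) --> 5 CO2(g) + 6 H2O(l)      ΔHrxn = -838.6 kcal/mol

(i) as written: -995.0 kcal/mol
(ii) as written (C(s) already on the reactant side): contributes x
(iii) reversed (HCOOH(l) must end up as a product): +60.9 kcal/mol
(iv) reversed (C5H12(l) must end up as a product): +838.6 kcal/mol
-143.0 = (-995.0) + (+60.9) + (+838.6) + x
x = (-143.0 − (-95.5)) / (1) = -47.5 kcal/mol

ΔHrxn = -47.5 kcal/mol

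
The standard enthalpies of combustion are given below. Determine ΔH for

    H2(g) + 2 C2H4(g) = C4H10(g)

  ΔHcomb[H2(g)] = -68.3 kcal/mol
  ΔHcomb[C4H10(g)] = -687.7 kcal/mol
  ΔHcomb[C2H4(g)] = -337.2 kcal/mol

ΔH = -55.0 kcal/mol

With combustion enthalpies, reactants minus products:
= [1·(-68.3) + 2·(-337.2)] − [1·(-687.7)]
= -55.0 kcal/mol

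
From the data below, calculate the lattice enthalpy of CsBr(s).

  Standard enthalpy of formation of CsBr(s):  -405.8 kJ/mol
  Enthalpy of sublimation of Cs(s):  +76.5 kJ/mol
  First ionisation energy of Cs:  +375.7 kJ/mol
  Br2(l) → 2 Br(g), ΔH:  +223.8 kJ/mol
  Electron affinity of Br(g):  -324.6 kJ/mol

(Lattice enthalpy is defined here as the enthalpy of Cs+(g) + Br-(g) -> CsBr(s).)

U = -645.3 kJ/mol

ΔHf° = 1·ΔHsub + 1·(ΣIE) + 1/2·D(Br2) + 1·EA + U
-405.8 = 1·(+76.5) + 1·(+375.7) + 1/2·(+223.8) + 1·(-324.6) + U
U = -405.8 − (+239.5) = -645.3 kJ/mol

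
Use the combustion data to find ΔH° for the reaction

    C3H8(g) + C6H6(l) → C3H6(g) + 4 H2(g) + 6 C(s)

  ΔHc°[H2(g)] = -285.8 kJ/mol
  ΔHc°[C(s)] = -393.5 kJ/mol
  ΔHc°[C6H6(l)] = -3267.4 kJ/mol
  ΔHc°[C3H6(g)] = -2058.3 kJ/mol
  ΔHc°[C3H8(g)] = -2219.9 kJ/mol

ΔH° = 75.2 kJ/mol

With combustion enthalpies, reactants minus products:
= [1·(-2219.9) + 1·(-3267.4)] − [1·(-2058.3) + 4·(-285.8) + 6·(-393.5)]
= 75.2 kJ/mol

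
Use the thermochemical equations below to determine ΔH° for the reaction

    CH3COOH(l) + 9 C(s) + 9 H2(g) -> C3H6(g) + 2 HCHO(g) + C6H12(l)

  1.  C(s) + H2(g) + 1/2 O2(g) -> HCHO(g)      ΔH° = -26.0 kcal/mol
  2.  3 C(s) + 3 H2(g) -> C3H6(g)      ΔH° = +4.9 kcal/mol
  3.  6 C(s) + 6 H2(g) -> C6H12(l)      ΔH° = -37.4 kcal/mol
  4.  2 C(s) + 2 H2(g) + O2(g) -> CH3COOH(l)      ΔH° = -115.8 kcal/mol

ΔH° = 31.3 kcal/mol

eq. 1 × 2 (×2 to match 2 HCHO(g) in the target): (2)·(-26.0) = -52.0 kcal/mol
eq. 2 as written (C3H6(g) already on the product side): +4.9 kcal/mol
eq. 3 as written (C6H12(l) already on the product side): -37.4 kcal/mol
eq. 4 reversed (reverse to put CH3COOH(l) on the reactant side): +115.8 kcal/mol
Combining the equations, ΔH° = (2)·(-26.0) + (1)·(+4.9) + (1)·(-37.4) + (-1)·(-115.8) = 31.3 kcal/mol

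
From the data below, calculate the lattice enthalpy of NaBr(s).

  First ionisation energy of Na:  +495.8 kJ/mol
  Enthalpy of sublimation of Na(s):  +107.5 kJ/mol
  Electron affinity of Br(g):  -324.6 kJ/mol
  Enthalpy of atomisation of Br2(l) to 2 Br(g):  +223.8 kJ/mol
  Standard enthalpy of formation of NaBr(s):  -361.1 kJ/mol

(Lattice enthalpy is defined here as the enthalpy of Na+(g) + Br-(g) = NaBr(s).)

ΔHf° = 1·ΔHsub + 1·(ΣIE) + 1/2·D(Br2) + 1·EA + U
-361.1 = 1·(+107.5) + 1·(+495.8) + 1/2·(+223.8) + 1·(-324.6) + U
U = -361.1 − (+390.6) = -751.7 kJ/mol

U = -751.7 kJ/mol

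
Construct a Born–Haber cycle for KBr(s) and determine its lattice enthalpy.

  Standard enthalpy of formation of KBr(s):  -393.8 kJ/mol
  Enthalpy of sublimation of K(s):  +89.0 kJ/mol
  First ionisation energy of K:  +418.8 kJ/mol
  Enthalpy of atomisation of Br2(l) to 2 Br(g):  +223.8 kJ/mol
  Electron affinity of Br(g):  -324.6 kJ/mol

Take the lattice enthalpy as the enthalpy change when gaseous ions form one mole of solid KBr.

U = -688.9 kJ/mol

ΔHf° = 1·ΔHsub + 1·(ΣIE) + 1/2·D(Br2) + 1·EA + U
-393.8 = 1·(+89.0) + 1·(+418.8) + 1/2·(+223.8) + 1·(-324.6) + U
U = -393.8 − (+295.1) = -688.9 kJ/mol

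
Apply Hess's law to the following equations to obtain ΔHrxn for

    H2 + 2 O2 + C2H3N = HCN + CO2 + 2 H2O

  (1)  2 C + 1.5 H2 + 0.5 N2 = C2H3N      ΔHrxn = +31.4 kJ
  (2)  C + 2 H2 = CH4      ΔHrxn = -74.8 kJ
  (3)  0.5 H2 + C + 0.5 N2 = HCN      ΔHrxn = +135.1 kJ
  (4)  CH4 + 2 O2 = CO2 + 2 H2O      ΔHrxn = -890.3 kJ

ΔHrxn = -861.4 kJ

(1) reversed: -31.4 kJ
(2) as written: -74.8 kJ
(3) as written: +135.1 kJ
(4) as written: -890.3 kJ
Since enthalpy is a state function, ΔHrxn = (-1)·(+31.4) + (1)·(-74.8) + (1)·(+135.1) + (1)·(-890.3) = -861.4 kJ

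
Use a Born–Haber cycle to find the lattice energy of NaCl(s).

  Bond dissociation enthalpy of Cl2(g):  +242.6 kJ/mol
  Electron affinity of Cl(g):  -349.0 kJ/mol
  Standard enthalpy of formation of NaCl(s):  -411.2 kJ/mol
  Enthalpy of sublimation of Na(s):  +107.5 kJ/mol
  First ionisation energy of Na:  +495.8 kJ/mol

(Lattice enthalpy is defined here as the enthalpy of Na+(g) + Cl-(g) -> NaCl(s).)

U = -786.8 kJ/mol

ΔHf° = 1·ΔHsub + 1·(ΣIE) + 1/2·D(Cl2) + 1·EA + U
-411.2 = 1·(+107.5) + 1·(+495.8) + 1/2·(+242.6) + 1·(-349.0) + U
U = -411.2 − (+375.6) = -786.8 kJ/mol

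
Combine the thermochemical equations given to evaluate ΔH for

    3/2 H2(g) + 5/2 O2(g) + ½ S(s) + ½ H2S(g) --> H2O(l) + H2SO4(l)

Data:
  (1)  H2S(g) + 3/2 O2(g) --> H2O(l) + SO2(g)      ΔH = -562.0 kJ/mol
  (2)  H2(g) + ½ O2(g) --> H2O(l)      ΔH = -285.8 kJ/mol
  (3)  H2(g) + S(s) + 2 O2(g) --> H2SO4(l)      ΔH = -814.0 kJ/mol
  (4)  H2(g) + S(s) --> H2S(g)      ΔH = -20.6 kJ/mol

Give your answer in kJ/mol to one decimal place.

ΔH = -1089.5 kJ/mol

(1): not needed (SO2(g) appears nowhere else).
(2) as written: -285.8 kJ/mol
(3) as written (H2SO4(l) already on the product side): -814.0 kJ/mol
(4) reversed and × 1/2: (-1/2)·(-20.6) = +10.3 kJ/mol
By Hess's law, ΔH = (-285.8) + (-814.0) + (+10.3) = -1089.5 kJ/mol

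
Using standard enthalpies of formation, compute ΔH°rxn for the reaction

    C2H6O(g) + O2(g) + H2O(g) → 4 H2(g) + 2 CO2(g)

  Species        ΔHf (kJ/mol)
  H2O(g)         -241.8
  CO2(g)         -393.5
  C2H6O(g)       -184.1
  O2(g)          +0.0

Products: 4·(+0.0) + 2·(-393.5) = -787.0
Reactants: 1·(-184.1) + 1·(+0.0) + 1·(-241.8) = -425.9
ΔH°rxn = (-787.0) − (-425.9) = -361.1 kJ/mol

ΔH°rxn = -361.1 kJ/mol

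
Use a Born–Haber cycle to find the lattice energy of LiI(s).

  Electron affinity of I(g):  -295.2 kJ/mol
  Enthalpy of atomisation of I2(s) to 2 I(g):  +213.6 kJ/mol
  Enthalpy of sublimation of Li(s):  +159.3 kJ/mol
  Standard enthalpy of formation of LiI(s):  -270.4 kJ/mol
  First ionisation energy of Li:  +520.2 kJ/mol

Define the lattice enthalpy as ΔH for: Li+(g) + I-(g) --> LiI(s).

ΔHf° = 1·ΔHsub + 1·(ΣIE) + 1/2·D(I2) + 1·EA + U
-270.4 = 1·(+159.3) + 1·(+520.2) + 1/2·(+213.6) + 1·(-295.2) + U
U = -270.4 − (+491.1) = -761.5 kJ/mol

U = -761.5 kJ/mol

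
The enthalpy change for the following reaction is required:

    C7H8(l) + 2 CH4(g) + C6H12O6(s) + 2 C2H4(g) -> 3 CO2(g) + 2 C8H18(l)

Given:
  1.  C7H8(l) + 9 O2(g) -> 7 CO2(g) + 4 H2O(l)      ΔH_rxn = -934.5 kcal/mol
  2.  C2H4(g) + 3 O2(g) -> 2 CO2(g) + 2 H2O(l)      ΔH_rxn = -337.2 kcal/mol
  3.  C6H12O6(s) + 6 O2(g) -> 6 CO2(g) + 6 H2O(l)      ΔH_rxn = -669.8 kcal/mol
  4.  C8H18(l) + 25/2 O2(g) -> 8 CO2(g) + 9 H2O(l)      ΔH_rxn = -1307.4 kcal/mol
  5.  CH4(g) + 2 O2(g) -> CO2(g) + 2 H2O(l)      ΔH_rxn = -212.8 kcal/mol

eq. 1 as written (C7H8(l) already on the reactant side): -934.5 kcal/mol
eq. 2 × 2 (×2 to match 2 C2H4(g) in the target): (2)·(-337.2) = -674.4 kcal/mol
eq. 3 as written (C6H12O6(s) already on the reactant side): -669.8 kcal/mol
eq. 4 reversed and × 2 (C8H18(l) must end up as a product; scale by 2 for the 2 C8H18(l)): (-2)·(-1307.4) = +2614.8 kcal/mol
eq. 5 × 2 (scale by 2 for the 2 CH4(g)): (2)·(-212.8) = -425.6 kcal/mol
Summing the manipulated equations, ΔH_rxn = (1)·(-934.5) + (2)·(-337.2) + (1)·(-669.8) + (-2)·(-1307.4) + (2)·(-212.8) = -89.5 kcal/mol

ΔH_rxn = -89.5 kcal/mol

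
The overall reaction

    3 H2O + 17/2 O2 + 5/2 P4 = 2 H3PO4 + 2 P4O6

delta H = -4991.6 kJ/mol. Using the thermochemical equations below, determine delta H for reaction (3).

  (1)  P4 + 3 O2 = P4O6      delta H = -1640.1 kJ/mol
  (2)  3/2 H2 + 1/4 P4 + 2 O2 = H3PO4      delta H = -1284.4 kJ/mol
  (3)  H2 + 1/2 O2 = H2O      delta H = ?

(1) × 2 (scale by 2 for the 2 P4O6): (2)·(-1640.1) = -3280.2 kJ/mol
(2) × 2 (scale by 2 for the 2 H3PO4): (2)·(-1284.4) = -2568.8 kJ/mol
(3) reversed and × 3 (reverse to put H2O on the reactant side; ×3 to match 3 H2O in the target): contributes −3·x
-4991.6 = (-3280.2) + (-2568.8) − 3·x
x = (-4991.6 − (-5849.0)) / (-3) = -285.8 kJ/mol

delta H = -285.8 kJ/mol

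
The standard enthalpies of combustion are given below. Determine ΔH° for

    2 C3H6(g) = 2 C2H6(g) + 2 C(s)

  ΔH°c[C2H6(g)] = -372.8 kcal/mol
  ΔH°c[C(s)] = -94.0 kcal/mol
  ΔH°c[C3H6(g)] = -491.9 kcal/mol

With combustion enthalpies, reactants minus products:
= [2·(-491.9)] − [2·(-372.8) + 2·(-94.0)]
= -50.2 kcal/mol

ΔH° = -50.2 kcal/mol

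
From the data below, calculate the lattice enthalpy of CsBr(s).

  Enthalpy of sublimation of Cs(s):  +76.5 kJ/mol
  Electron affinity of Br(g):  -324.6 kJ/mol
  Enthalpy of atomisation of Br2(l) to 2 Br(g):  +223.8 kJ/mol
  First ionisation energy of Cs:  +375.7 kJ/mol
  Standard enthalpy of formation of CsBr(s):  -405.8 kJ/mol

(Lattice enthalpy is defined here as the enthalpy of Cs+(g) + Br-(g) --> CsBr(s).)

ΔHf° = 1·ΔHsub + 1·(ΣIE) + 1/2·D(Br2) + 1·EA + U
-405.8 = 1·(+76.5) + 1·(+375.7) + 1/2·(+223.8) + 1·(-324.6) + U
U = -405.8 − (+239.5) = -645.3 kJ/mol

U = -645.3 kJ/mol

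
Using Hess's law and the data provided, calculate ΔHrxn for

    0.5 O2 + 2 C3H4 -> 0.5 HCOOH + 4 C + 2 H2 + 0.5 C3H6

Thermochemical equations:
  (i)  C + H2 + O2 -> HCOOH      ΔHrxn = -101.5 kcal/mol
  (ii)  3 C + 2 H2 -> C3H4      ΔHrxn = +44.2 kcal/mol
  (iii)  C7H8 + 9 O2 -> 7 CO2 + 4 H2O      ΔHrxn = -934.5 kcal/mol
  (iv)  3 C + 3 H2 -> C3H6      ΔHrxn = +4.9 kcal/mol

(i) × 1/2: (1/2)·(-101.5) = -50.75 kcal/mol
(ii) reversed and × 2: (-2)·(+44.2) = -88.4 kcal/mol
(iii): not needed.
(iv) × 1/2: (1/2)·(+4.9) = +2.45 kcal/mol
ΔHrxn = (-50.75) + (-88.4) + (+2.45) = -136.7 kcal/mol

ΔHrxn = -136.7 kcal/mol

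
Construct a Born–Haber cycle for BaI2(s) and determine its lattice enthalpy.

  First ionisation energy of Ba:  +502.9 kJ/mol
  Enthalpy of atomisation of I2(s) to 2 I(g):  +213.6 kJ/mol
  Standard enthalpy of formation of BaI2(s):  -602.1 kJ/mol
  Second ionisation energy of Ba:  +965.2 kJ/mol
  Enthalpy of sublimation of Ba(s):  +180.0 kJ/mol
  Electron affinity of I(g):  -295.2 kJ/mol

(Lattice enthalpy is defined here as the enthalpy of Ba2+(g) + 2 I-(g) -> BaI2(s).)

ΔHf° = 1·ΔHsub + 1·(ΣIE) + 1·D(I2) + 2·EA + U
-602.1 = 1·(+180.0) + 1·(+1468.1) + 1·(+213.6) + 2·(-295.2) + U
U = -602.1 − (+1271.3) = -1873.4 kJ/mol

U = -1873.4 kJ/mol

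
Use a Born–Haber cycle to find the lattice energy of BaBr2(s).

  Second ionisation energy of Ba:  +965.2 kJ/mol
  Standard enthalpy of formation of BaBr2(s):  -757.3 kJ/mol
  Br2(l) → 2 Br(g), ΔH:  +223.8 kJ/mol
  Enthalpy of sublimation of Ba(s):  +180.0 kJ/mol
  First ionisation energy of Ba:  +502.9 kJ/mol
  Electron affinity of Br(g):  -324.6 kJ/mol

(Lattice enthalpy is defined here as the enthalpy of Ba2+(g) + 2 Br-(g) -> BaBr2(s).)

ΔHf° = 1·ΔHsub + 1·(ΣIE) + 1·D(Br2) + 2·EA + U
-757.3 = 1·(+180.0) + 1·(+1468.1) + 1·(+223.8) + 2·(-324.6) + U
U = -757.3 − (+1222.7) = -1980.0 kJ/mol

U = -1980.0 kJ/mol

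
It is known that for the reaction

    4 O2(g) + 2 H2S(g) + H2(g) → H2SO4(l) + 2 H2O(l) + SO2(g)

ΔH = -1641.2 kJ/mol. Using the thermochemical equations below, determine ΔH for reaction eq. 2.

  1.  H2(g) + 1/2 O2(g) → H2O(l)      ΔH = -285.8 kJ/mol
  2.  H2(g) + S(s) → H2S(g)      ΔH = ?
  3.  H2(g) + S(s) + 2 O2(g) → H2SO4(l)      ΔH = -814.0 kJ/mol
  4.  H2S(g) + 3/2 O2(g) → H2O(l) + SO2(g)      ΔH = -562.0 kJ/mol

ΔH = -20.6 kJ/mol

eq. 1 as written: -285.8 kJ/mol
eq. 2 reversed: contributes −x
eq. 3 as written (H2SO4(l) already on the product side): -814.0 kJ/mol
eq. 4 as written (SO2(g) already on the product side): -562.0 kJ/mol
-1641.2 = (-285.8) + (-814.0) + (-562.0) − x
x = (-1641.2 − (-1661.8)) / (-1) = -20.6 kJ/mol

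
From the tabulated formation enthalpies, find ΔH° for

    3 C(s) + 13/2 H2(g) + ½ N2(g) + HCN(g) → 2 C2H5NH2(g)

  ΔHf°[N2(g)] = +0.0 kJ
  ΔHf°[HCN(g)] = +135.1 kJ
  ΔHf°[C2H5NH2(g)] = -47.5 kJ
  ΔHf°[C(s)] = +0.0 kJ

ΔH° = -230.1 kJ

Products: 2·(-47.5) = -95.0
Reactants: 3·(+0.0) + 13/2·(+0.0) + 1/2·(+0.0) + 1·(+135.1) = +135.1
ΔH° = (-95.0) − (+135.1) = -230.1 kJ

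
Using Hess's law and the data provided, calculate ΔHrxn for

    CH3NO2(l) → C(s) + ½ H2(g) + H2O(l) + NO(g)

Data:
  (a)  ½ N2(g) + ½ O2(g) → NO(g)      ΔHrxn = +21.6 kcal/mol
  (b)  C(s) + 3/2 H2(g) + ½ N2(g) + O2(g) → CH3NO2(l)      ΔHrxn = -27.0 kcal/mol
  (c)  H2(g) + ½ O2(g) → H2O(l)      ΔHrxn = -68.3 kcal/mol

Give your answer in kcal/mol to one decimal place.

ΔHrxn = -19.7 kcal/mol

(a) as written: +21.6 kcal/mol
(b) reversed: +27.0 kcal/mol
(c) as written: -68.3 kcal/mol
ΔHrxn = (1)·(+21.6) + (-1)·(-27.0) + (1)·(-68.3) = -19.7 kcal/mol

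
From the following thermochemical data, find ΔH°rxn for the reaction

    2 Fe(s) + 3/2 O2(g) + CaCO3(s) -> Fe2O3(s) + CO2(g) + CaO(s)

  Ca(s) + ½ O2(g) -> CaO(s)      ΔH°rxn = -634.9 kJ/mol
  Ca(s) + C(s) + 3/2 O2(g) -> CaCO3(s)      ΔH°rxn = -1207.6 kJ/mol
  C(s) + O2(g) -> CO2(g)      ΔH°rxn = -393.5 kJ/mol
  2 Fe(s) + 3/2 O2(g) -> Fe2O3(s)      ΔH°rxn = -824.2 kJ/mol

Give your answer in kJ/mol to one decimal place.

ΔH°rxn = -645.0 kJ/mol

equation 1 as written: -634.9 kJ/mol
equation 2 reversed: +1207.6 kJ/mol
equation 3 as written: -393.5 kJ/mol
equation 4 as written: -824.2 kJ/mol
Combining the equations, ΔH°rxn = (-634.9) + (+1207.6) + (-393.5) + (-824.2) = -645.0 kJ/mol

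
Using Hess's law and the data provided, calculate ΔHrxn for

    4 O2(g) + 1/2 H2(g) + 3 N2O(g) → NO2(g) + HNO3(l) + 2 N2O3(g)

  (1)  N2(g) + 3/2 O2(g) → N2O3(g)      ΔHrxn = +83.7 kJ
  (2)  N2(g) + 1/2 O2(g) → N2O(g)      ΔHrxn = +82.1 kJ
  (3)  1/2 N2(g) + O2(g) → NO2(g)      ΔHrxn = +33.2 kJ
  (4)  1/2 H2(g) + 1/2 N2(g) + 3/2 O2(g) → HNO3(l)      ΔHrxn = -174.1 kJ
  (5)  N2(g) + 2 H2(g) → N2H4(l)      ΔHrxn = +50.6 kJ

(1) × 2 (scale by 2 for the 2 N2O3(g)): (2)·(+83.7) = +167.4 kJ
(2) reversed and × 3 (reverse to put N2O(g) on the reactant side; scale by 3 for the 3 N2O(g)): (-3)·(+82.1) = -246.3 kJ
(3) as written (NO2(g) already on the product side): +33.2 kJ
(4) as written (HNO3(l) already on the product side): -174.1 kJ
(5): not needed (N2H4(l) appears nowhere else).
Combining the equations, ΔHrxn = (+167.4) + (-246.3) + (+33.2) + (-174.1) = -219.8 kJ

ΔHrxn = -219.8 kJ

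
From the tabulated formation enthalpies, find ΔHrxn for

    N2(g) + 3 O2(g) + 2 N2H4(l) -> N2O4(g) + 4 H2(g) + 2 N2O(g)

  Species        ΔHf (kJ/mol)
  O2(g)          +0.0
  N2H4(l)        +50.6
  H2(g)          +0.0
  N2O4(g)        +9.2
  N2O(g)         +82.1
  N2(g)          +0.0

Products: 1·(+9.2) + 4·(+0.0) + 2·(+82.1) = +173.4
Reactants: 1·(+0.0) + 3·(+0.0) + 2·(+50.6) = +101.2
ΔHrxn = (+173.4) − (+101.2) = 72.2 kJ/mol

ΔHrxn = 72.2 kJ/mol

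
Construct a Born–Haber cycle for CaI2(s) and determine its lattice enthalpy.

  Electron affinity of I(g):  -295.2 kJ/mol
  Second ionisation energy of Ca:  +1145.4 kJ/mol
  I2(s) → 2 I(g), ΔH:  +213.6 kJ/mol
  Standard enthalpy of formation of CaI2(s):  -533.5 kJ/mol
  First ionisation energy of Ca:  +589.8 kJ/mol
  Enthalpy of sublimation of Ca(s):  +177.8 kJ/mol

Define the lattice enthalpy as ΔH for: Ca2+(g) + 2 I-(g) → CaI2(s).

U = -2069.7 kJ/mol

ΔHf° = 1·ΔHsub + 1·(ΣIE) + 1·D(I2) + 2·EA + U
-533.5 = 1·(+177.8) + 1·(+1735.2) + 1·(+213.6) + 2·(-295.2) + U
U = -533.5 − (+1536.2) = -2069.7 kJ/mol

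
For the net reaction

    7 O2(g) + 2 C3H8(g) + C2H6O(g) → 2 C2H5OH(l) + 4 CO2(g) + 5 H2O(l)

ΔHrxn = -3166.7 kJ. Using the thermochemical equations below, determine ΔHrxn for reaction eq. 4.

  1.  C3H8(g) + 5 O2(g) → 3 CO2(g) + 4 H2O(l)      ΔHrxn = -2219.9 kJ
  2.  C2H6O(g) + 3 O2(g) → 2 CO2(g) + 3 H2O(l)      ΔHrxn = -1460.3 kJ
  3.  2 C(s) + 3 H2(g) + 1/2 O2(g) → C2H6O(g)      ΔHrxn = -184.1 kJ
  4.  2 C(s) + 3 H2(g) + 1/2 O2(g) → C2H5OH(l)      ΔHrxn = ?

eq. 1 × 2 (×2 to match 2 C3H8(g) in the target): (2)·(-2219.9) = -4439.8 kJ
eq. 2 reversed: +1460.3 kJ
eq. 3 reversed and × 2: (-2)·(-184.1) = +368.2 kJ
eq. 4 × 2 (scale by 2 for the 2 C2H5OH(l)): contributes 2·x
-3166.7 = (-4439.8) + (+1460.3) + (+368.2) + 2·x
x = (-3166.7 − (-2611.3)) / (2) = -277.7 kJ

ΔHrxn = -277.7 kJ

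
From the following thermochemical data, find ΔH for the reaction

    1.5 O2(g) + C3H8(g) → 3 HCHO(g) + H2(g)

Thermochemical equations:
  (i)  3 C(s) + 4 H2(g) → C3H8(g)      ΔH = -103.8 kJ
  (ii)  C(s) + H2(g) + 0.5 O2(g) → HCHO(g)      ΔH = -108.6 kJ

(i) reversed: +103.8 kJ
(ii) × 3: (3)·(-108.6) = -325.8 kJ
Summing the manipulated equations, ΔH = (+103.8) + (-325.8) = -222.0 kJ

ΔH = -222.0 kJ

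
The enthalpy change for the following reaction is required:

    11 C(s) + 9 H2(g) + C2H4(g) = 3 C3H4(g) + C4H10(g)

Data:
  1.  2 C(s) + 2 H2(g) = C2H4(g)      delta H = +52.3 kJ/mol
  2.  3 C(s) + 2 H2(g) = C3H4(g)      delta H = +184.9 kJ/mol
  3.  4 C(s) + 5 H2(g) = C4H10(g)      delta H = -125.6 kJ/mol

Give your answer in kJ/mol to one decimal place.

eq. 1 reversed (reverse to put C2H4(g) on the reactant side): -52.3 kJ/mol
eq. 2 × 3 (×3 to match 3 C3H4(g) in the target): (3)·(+184.9) = +554.7 kJ/mol
eq. 3 as written (C4H10(g) already on the product side): -125.6 kJ/mol
delta H = (-1)·(+52.3) + (3)·(+184.9) + (1)·(-125.6) = 376.8 kJ/mol

delta H = 376.8 kJ/mol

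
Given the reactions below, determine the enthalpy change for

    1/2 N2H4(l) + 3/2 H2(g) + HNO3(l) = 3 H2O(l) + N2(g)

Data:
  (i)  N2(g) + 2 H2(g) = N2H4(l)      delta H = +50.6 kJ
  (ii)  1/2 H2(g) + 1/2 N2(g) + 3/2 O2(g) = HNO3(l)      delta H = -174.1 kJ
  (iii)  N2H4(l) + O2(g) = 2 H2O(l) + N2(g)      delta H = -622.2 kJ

delta H = -708.6 kJ

(i) as written: +50.6 kJ
(ii) reversed (HNO3(l) must end up as a reactant): +174.1 kJ
(iii) × 3/2 (scale by 3/2 for the 3 H2O(l)): (3/2)·(-622.2) = -933.3 kJ
delta H = (1)·(+50.6) + (-1)·(-174.1) + (3/2)·(-622.2) = -708.6 kJ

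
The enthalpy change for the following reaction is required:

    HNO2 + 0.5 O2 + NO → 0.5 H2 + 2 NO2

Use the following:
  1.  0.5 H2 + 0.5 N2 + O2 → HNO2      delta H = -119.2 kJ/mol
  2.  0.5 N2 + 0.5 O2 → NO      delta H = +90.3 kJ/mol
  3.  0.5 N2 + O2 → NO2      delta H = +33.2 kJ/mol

delta H = 95.3 kJ/mol

eq. 1 reversed (reverse to put HNO2 on the reactant side): +119.2 kJ/mol
eq. 2 reversed (reverse to put NO on the reactant side): -90.3 kJ/mol
eq. 3 × 2 (scale by 2 for the 2 NO2): (2)·(+33.2) = +66.4 kJ/mol
delta H = (+119.2) + (-90.3) + (+66.4) = 95.3 kJ/mol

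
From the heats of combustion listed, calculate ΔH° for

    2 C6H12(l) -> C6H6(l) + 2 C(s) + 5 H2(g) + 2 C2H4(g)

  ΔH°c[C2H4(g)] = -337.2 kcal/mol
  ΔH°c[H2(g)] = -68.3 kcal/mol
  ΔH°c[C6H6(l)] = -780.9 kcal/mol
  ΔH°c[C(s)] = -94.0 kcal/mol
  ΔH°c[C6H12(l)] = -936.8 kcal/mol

With combustion enthalpies, reactants minus products:
= [2·(-936.8)] − [1·(-780.9) + 2·(-94.0) + 5·(-68.3) + 2·(-337.2)]
= 111.2 kcal/mol

ΔH° = 111.2 kcal/mol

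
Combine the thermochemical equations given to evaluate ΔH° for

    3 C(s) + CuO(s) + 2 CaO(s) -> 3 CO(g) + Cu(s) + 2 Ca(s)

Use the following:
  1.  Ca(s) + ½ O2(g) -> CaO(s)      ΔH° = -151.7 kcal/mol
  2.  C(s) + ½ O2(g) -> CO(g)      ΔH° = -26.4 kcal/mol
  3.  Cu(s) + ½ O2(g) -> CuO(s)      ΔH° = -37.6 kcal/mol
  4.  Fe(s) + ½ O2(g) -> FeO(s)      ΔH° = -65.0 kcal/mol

ΔH° = 261.8 kcal/mol

eq. 1 reversed and × 2 (reverse to put CaO(s) on the reactant side; scale by 2 for the 2 CaO(s)): (-2)·(-151.7) = +303.4 kcal/mol
eq. 2 × 3 (×3 to match 3 CO(g) in the target): (3)·(-26.4) = -79.2 kcal/mol
eq. 3 reversed (CuO(s) must end up as a reactant): +37.6 kcal/mol
eq. 4: not needed (Fe(s) appears nowhere else).
By Hess's law, ΔH° = (+303.4) + (-79.2) + (+37.6) = 261.8 kcal/mol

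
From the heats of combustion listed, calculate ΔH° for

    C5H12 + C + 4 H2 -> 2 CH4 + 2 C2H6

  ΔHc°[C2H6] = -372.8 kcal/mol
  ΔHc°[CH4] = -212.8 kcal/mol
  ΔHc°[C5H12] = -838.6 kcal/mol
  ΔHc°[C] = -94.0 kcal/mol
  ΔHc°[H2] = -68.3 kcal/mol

With combustion enthalpies, reactants minus products:
= [1·(-838.6) + 1·(-94.0) + 4·(-68.3)] − [2·(-212.8) + 2·(-372.8)]
= -34.6 kcal/mol

ΔH° = -34.6 kcal/mol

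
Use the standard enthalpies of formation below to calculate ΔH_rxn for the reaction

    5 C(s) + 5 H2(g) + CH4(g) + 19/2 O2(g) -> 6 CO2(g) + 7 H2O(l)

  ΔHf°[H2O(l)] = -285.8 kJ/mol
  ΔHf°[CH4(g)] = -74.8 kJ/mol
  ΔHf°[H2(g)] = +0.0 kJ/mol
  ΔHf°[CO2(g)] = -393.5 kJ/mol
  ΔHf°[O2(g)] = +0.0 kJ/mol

ΔH_rxn = -4286.8 kJ/mol

Products: 6·(-393.5) + 7·(-285.8) = -4361.6
Reactants: 5·(+0.0) + 5·(+0.0) + 1·(-74.8) + 19/2·(+0.0) = -74.8
ΔH_rxn = (-4361.6) − (-74.8) = -4286.8 kJ/mol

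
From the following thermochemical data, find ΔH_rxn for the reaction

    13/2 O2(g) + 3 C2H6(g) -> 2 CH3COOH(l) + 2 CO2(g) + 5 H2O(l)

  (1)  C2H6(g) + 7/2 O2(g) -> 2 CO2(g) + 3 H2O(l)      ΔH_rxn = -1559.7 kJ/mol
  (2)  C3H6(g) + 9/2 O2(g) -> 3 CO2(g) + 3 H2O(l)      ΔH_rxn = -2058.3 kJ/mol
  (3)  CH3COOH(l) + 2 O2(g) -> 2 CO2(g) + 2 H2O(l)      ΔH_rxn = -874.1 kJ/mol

(1) × 3 (×3 to match 3 C2H6(g) in the target): (3)·(-1559.7) = -4679.1 kJ/mol
(2): not needed (C3H6(g) appears nowhere else).
(3) reversed and × 2 (CH3COOH(l) must end up as a product; scale by 2 for the 2 CH3COOH(l)): (-2)·(-874.1) = +1748.2 kJ/mol
Combining the equations, ΔH_rxn = (-4679.1) + (+1748.2) = -2930.9 kJ/mol

ΔH_rxn = -2930.9 kJ/mol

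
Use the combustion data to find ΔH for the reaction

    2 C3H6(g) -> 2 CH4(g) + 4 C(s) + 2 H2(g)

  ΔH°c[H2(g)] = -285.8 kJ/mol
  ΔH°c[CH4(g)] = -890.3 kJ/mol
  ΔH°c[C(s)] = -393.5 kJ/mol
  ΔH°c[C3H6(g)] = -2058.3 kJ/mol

ΔH = -190.4 kJ/mol

Using ΔH = Σ nΔHc°(reactants) − Σ nΔHc°(products):
= [2·(-2058.3)] − [2·(-890.3) + 4·(-393.5) + 2·(-285.8)]
= -190.4 kJ/mol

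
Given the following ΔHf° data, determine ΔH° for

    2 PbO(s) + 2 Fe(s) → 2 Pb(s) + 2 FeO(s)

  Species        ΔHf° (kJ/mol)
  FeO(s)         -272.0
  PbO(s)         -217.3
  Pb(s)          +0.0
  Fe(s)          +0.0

ΔH° = -109.4 kJ/mol

Products: 2·(+0.0) + 2·(-272.0) = -544.0
Reactants: 2·(-217.3) + 2·(+0.0) = -434.6
ΔH° = (-544.0) − (-434.6) = -109.4 kJ/mol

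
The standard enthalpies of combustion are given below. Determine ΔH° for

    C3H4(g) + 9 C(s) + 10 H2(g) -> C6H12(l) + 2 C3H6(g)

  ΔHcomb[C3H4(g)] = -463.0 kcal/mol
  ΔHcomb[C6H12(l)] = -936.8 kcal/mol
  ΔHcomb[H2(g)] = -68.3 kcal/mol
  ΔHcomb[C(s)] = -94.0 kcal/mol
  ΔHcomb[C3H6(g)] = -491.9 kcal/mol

Using ΔH = Σ nΔHc°(reactants) − Σ nΔHc°(products):
= [1·(-463.0) + 9·(-94.0) + 10·(-68.3)] − [1·(-936.8) + 2·(-491.9)]
= -71.4 kcal/mol

ΔH° = -71.4 kcal/mol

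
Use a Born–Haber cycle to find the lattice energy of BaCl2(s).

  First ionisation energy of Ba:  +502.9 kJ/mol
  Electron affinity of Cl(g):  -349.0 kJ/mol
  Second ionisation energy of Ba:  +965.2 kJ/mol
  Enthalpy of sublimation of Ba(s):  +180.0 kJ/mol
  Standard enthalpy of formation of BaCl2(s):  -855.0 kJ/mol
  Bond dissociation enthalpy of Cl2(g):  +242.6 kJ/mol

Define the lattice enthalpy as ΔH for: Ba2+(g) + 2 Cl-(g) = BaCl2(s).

ΔHf° = 1·ΔHsub + 1·(ΣIE) + 1·D(Cl2) + 2·EA + U
-855.0 = 1·(+180.0) + 1·(+1468.1) + 1·(+242.6) + 2·(-349.0) + U
U = -855.0 − (+1192.7) = -2047.7 kJ/mol

U = -2047.7 kJ/mol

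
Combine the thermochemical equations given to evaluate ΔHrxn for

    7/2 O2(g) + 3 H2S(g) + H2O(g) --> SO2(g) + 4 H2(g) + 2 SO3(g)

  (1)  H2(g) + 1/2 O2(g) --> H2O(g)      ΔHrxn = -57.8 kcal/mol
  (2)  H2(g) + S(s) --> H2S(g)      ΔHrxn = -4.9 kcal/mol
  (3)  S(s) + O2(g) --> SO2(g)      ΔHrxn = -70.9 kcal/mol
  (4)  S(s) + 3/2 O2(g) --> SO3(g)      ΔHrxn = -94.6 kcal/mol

(1) reversed (reverse to put H2O(g) on the reactant side): +57.8 kcal/mol
(2) reversed and × 3 (H2S(g) must end up as a reactant; ×3 to match 3 H2S(g) in the target): (-3)·(-4.9) = +14.7 kcal/mol
(3) as written (SO2(g) already on the product side): -70.9 kcal/mol
(4) × 2 (scale by 2 for the 2 SO3(g)): (2)·(-94.6) = -189.2 kcal/mol
Summing the manipulated equations, ΔHrxn = (-1)·(-57.8) + (-3)·(-4.9) + (1)·(-70.9) + (2)·(-94.6) = -187.6 kcal/mol

ΔHrxn = -187.6 kcal/mol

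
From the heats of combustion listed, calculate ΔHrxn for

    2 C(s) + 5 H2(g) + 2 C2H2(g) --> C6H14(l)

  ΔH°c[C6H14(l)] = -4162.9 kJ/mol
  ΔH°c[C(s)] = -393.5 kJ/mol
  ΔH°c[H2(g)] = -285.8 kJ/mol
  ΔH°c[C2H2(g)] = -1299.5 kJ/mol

With combustion enthalpies, reactants minus products:
= [2·(-393.5) + 5·(-285.8) + 2·(-1299.5)] − [1·(-4162.9)]
= -652.1 kJ/mol

ΔHrxn = -652.1 kJ/mol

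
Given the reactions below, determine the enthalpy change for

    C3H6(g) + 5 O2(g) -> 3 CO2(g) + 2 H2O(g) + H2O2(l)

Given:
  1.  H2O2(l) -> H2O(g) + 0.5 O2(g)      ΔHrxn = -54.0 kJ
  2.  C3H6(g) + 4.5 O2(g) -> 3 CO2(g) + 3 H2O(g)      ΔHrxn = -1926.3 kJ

ΔHrxn = -1872.3 kJ

eq. 1 reversed (reverse to put H2O2(l) on the product side): +54.0 kJ
eq. 2 as written (C3H6(g) already on the reactant side): -1926.3 kJ
ΔHrxn = (-1)·(-54.0) + (1)·(-1926.3) = -1872.3 kJ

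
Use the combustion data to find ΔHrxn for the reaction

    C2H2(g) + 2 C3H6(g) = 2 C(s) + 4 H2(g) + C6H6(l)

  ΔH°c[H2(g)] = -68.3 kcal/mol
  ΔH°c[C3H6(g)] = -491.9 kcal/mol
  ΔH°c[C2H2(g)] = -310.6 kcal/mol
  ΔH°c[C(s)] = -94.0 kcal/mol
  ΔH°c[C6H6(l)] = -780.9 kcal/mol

ΔHrxn = -52.3 kcal/mol

Using ΔH = Σ nΔHc°(reactants) − Σ nΔHc°(products):
= [1·(-310.6) + 2·(-491.9)] − [2·(-94.0) + 4·(-68.3) + 1·(-780.9)]
= -52.3 kcal/mol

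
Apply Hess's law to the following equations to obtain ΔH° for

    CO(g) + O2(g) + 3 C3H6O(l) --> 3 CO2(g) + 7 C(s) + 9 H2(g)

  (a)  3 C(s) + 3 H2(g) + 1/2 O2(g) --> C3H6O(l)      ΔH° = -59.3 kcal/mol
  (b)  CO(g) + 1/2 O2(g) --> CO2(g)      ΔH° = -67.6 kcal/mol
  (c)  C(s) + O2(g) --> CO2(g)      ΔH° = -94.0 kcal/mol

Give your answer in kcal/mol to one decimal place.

(a) reversed and × 3: (-3)·(-59.3) = +177.9 kcal/mol
(b) as written: -67.6 kcal/mol
(c) × 2: (2)·(-94.0) = -188.0 kcal/mol
ΔH° = (-3)·(-59.3) + (1)·(-67.6) + (2)·(-94.0) = -77.7 kcal/mol

ΔH° = -77.7 kcal/mol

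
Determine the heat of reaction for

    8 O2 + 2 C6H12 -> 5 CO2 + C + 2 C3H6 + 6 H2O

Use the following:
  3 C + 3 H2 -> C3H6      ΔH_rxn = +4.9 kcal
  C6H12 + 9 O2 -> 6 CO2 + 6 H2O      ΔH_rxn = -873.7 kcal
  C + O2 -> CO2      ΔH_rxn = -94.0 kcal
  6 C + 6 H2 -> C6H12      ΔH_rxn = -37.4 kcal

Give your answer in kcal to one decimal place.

equation 1 × 2: (2)·(+4.9) = +9.8 kcal
equation 2 as written: -873.7 kcal
equation 3 reversed: +94.0 kcal
equation 4 reversed: +37.4 kcal
ΔH_rxn = (2)·(+4.9) + (1)·(-873.7) + (-1)·(-94.0) + (-1)·(-37.4) = -732.5 kcal

ΔH_rxn = -732.5 kcal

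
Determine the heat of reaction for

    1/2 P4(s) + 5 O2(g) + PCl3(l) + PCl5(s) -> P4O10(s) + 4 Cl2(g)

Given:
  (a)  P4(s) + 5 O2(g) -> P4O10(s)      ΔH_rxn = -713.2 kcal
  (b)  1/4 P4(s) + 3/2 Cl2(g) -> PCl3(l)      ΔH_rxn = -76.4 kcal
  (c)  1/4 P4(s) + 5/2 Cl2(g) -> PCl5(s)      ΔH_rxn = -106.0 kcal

ΔH_rxn = -530.8 kcal

(a) as written (P4O10(s) already on the product side): -713.2 kcal
(b) reversed (reverse to put PCl3(l) on the reactant side): +76.4 kcal
(c) reversed (reverse to put PCl5(s) on the reactant side): +106.0 kcal
Combining the equations, ΔH_rxn = (1)·(-713.2) + (-1)·(-76.4) + (-1)·(-106.0) = -530.8 kcal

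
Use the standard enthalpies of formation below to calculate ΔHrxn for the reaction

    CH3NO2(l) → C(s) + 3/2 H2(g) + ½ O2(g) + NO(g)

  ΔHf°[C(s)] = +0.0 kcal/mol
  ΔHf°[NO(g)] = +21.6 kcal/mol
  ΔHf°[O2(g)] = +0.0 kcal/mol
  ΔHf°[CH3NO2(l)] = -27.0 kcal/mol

ΔHrxn = 48.6 kcal/mol

Products: 1·(+0.0) + 3/2·(+0.0) + 1/2·(+0.0) + 1·(+21.6) = +21.6
Reactants: 1·(-27.0) = -27.0
ΔHrxn = (+21.6) − (-27.0) = 48.6 kcal/mol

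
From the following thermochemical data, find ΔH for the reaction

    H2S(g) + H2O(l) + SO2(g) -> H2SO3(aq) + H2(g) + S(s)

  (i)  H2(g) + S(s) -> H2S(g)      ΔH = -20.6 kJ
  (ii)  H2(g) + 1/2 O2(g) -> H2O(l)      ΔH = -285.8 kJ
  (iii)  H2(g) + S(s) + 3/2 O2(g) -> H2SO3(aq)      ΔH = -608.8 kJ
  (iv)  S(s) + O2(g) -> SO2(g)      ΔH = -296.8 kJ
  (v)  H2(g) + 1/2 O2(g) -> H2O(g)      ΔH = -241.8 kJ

ΔH = -5.6 kJ

(i) reversed: +20.6 kJ
(ii) reversed: +285.8 kJ
(iii) as written: -608.8 kJ
(iv) reversed: +296.8 kJ
(v): not needed.
ΔH = (+20.6) + (+285.8) + (-608.8) + (+296.8) = -5.6 kJ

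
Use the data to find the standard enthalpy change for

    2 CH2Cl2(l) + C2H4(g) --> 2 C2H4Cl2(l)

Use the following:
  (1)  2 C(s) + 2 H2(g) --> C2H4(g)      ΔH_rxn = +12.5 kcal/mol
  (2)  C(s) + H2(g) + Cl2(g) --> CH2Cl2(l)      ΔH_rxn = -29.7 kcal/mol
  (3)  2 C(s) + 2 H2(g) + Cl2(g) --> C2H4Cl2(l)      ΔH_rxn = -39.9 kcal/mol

(1) reversed (reverse to put C2H4(g) on the reactant side): -12.5 kcal/mol
(2) reversed and × 2 (reverse to put CH2Cl2(l) on the reactant side; ×2 to match 2 CH2Cl2(l) in the target): (-2)·(-29.7) = +59.4 kcal/mol
(3) × 2 (×2 to match 2 C2H4Cl2(l) in the target): (2)·(-39.9) = -79.8 kcal/mol
By Hess's law, ΔH_rxn = (-1)·(+12.5) + (-2)·(-29.7) + (2)·(-39.9) = -32.9 kcal/mol

ΔH_rxn = -32.9 kcal/mol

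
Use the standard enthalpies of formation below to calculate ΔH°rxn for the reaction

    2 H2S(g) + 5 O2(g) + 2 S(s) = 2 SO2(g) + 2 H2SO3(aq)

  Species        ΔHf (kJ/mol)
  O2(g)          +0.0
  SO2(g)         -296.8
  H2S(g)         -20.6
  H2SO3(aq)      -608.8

Products: 2·(-296.8) + 2·(-608.8) = -1811.2
Reactants: 2·(-20.6) + 5·(+0.0) + 2·(+0.0) = -41.2
ΔH°rxn = (-1811.2) − (-41.2) = -1770.0 kJ/mol

ΔH°rxn = -1770.0 kJ/mol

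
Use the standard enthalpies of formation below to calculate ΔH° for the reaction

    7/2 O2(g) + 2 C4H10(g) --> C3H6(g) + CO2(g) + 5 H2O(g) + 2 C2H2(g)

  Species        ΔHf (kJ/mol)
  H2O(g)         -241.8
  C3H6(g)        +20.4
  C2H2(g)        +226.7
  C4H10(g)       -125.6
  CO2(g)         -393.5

Products: 1·(+20.4) + 1·(-393.5) + 5·(-241.8) + 2·(+226.7) = -1128.7
Reactants: 7/2·(+0.0) + 2·(-125.6) = -251.2
ΔH° = (-1128.7) − (-251.2) = -877.5 kJ/mol

ΔH° = -877.5 kJ/mol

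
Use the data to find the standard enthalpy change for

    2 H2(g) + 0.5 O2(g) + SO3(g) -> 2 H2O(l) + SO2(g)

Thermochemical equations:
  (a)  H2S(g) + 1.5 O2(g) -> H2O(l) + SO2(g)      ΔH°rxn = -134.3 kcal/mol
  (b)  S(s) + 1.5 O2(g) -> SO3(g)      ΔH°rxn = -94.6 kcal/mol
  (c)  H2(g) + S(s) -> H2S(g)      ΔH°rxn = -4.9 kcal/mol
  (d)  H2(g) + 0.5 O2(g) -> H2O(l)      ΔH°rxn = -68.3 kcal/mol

ΔH°rxn = -112.9 kcal/mol

(a) as written (SO2(g) already on the product side): -134.3 kcal/mol
(b) reversed (SO3(g) must end up as a reactant): +94.6 kcal/mol
(c) as written: -4.9 kcal/mol
(d) as written: -68.3 kcal/mol
Summing the manipulated equations, ΔH°rxn = (-134.3) + (+94.6) + (-4.9) + (-68.3) = -112.9 kcal/mol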